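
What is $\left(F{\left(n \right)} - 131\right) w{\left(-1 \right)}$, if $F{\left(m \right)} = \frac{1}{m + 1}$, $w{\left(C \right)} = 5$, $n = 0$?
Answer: $-650$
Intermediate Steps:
$F{\left(m \right)} = \frac{1}{1 + m}$
$\left(F{\left(n \right)} - 131\right) w{\left(-1 \right)} = \left(\frac{1}{1 + 0} - 131\right) 5 = \left(1^{-1} - 131\right) 5 = \left(1 - 131\right) 5 = \left(-130\right) 5 = -650$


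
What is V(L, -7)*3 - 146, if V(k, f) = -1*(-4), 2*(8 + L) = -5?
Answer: -134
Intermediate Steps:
L = -21/2 (L = -8 + (½)*(-5) = -8 - 5/2 = -21/2 ≈ -10.500)
V(k, f) = 4
V(L, -7)*3 - 146 = 4*3 - 146 = 12 - 146 = -134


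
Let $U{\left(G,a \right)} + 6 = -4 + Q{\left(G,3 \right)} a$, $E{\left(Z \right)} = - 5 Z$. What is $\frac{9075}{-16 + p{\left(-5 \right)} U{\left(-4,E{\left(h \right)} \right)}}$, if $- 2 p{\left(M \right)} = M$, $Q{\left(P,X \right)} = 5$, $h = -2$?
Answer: $\frac{3025}{28} \approx 108.04$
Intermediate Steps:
$p{\left(M \right)} = - \frac{M}{2}$
$U{\left(G,a \right)} = -10 + 5 a$ ($U{\left(G,a \right)} = -6 + \left(-4 + 5 a\right) = -10 + 5 a$)
$\frac{9075}{-16 + p{\left(-5 \right)} U{\left(-4,E{\left(h \right)} \right)}} = \frac{9075}{-16 + \left(- \frac{1}{2}\right) \left(-5\right) \left(-10 + 5 \left(\left(-5\right) \left(-2\right)\right)\right)} = \frac{9075}{-16 + \frac{5 \left(-10 + 5 \cdot 10\right)}{2}} = \frac{9075}{-16 + \frac{5 \left(-10 + 50\right)}{2}} = \frac{9075}{-16 + \frac{5}{2} \cdot 40} = \frac{9075}{-16 + 100} = \frac{9075}{84} = 9075 \cdot \frac{1}{84} = \frac{3025}{28}$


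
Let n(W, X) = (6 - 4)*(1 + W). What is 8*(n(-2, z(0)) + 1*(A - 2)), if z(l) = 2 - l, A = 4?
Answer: 0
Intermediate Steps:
n(W, X) = 2 + 2*W (n(W, X) = 2*(1 + W) = 2 + 2*W)
8*(n(-2, z(0)) + 1*(A - 2)) = 8*((2 + 2*(-2)) + 1*(4 - 2)) = 8*((2 - 4) + 1*2) = 8*(-2 + 2) = 8*0 = 0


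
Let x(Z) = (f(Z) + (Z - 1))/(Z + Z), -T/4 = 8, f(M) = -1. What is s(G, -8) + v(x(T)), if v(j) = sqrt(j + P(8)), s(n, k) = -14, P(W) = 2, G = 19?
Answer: -14 + 9*sqrt(2)/8 ≈ -12.409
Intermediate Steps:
T = -32 (T = -4*8 = -32)
x(Z) = (-2 + Z)/(2*Z) (x(Z) = (-1 + (Z - 1))/(Z + Z) = (-1 + (-1 + Z))/((2*Z)) = (-2 + Z)*(1/(2*Z)) = (-2 + Z)/(2*Z))
v(j) = sqrt(2 + j) (v(j) = sqrt(j + 2) = sqrt(2 + j))
s(G, -8) + v(x(T)) = -14 + sqrt(2 + (1/2)*(-2 - 32)/(-32)) = -14 + sqrt(2 + (1/2)*(-1/32)*(-34)) = -14 + sqrt(2 + 17/32) = -14 + sqrt(81/32) = -14 + 9*sqrt(2)/8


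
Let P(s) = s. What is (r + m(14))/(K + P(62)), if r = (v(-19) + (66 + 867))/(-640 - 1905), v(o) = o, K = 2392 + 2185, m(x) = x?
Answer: 34716/11806255 ≈ 0.0029405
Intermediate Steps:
K = 4577
r = -914/2545 (r = (-19 + (66 + 867))/(-640 - 1905) = (-19 + 933)/(-2545) = 914*(-1/2545) = -914/2545 ≈ -0.35914)
(r + m(14))/(K + P(62)) = (-914/2545 + 14)/(4577 + 62) = (34716/2545)/4639 = (34716/2545)*(1/4639) = 34716/11806255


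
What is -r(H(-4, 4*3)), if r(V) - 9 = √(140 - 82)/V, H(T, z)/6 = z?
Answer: -9 - √58/72 ≈ -9.1058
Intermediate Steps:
H(T, z) = 6*z
r(V) = 9 + √58/V (r(V) = 9 + √(140 - 82)/V = 9 + √58/V)
-r(H(-4, 4*3)) = -(9 + √58/((6*(4*3)))) = -(9 + √58/((6*12))) = -(9 + √58/72) = -9 - √58/72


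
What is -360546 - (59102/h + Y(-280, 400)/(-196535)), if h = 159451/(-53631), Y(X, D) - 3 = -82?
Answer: -10675726356533569/31337702285 ≈ -3.4067e+5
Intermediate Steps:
Y(X, D) = -79 (Y(X, D) = 3 - 82 = -79)
h = -159451/53631 (h = 159451*(-1/53631) = -159451/53631 ≈ -2.9731)
-360546 - (59102/h + Y(-280, 400)/(-196535)) = -360546 - (59102/(-159451/53631) - 79/(-196535)) = -360546 - (59102*(-53631/159451) - 79*(-1/196535)) = -360546 - (-3169699362/159451 + 79/196535) = -360546 - 1*(-622956851514041/31337702285) = -360546 + 622956851514041/31337702285 = -10675726356533569/31337702285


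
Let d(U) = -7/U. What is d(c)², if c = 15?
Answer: 49/225 ≈ 0.21778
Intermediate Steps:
d(c)² = (-7/15)² = 49/225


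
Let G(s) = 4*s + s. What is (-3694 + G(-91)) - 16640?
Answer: -20789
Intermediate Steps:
G(s) = 5*s
(-3694 + G(-91)) - 16640 = (-3694 + 5*(-91)) - 16640 = (-3694 - 455) - 16640 = -4149 - 16640 = -20789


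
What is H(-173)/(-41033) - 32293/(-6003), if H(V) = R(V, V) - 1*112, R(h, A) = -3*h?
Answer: 35746904/6657327 ≈ 5.3696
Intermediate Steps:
H(V) = -112 - 3*V (H(V) = -3*V - 1*112 = -3*V - 112 = -112 - 3*V)
H(-173)/(-41033) - 32293/(-6003) = (-112 - 3*(-173))/(-41033) - 32293/(-6003) = (-112 + 519)*(-1/41033) - 32293*(-1/6003) = 407*(-1/41033) + 32293/6003 = -11/1109 + 32293/6003 = 35746904/6657327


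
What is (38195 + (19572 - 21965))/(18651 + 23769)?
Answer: 5967/7070 ≈ 0.84399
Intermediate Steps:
(38195 + (19572 - 21965))/(18651 + 23769) = (38195 - 2393)/42420 = 35802*(1/42420) = 5967/7070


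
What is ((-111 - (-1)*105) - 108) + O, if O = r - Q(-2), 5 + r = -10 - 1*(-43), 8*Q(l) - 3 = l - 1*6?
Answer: -683/8 ≈ -85.375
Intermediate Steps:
Q(l) = -3/8 + l/8 (Q(l) = 3/8 + (l - 1*6)/8 = 3/8 + (l - 6)/8 = 3/8 + (-6 + l)/8 = 3/8 + (-¾ + l/8) = -3/8 + l/8)
r = 28 (r = -5 + (-10 - 1*(-43)) = -5 + (-10 + 43) = -5 + 33 = 28)
O = 229/8 (O = 28 - (-3/8 + (⅛)*(-2)) = 28 - (-3/8 - ¼) = 28 - 1*(-5/8) = 28 + 5/8 = 229/8 ≈ 28.625)
((-111 - (-1)*105) - 108) + O = ((-111 - (-1)*105) - 108) + 229/8 = ((-111 - 1*(-105)) - 108) + 229/8 = ((-111 + 105) - 108) + 229/8 = (-6 - 108) + 229/8 = -114 + 229/8 = -683/8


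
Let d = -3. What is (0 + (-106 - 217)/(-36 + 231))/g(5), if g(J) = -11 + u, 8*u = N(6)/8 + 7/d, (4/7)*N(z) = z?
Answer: 41344/277745 ≈ 0.14886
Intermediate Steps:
N(z) = 7*z/4
u = -49/384 (u = (((7/4)*6)/8 + 7/(-3))/8 = ((21/2)*(1/8) + 7*(-1/3))/8 = (21/16 - 7/3)/8 = (1/8)*(-49/48) = -49/384 ≈ -0.12760)
g(J) = -4273/384 (g(J) = -11 - 49/384 = -4273/384)
(0 + (-106 - 217)/(-36 + 231))/g(5) = (0 + (-106 - 217)/(-36 + 231))/(-4273/384) = (0 - 323/195)*(-384/4273) = -323/195*(-384/4273) = 41344/277745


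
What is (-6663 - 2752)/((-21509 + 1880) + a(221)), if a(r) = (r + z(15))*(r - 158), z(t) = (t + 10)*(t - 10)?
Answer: -9415/2169 ≈ -4.3407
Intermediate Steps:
z(t) = (-10 + t)*(10 + t) (z(t) = (10 + t)*(-10 + t) = (-10 + t)*(10 + t))
a(r) = (-158 + r)*(125 + r) (a(r) = (r + (-100 + 15**2))*(r - 158) = (r + (-100 + 225))*(-158 + r) = (r + 125)*(-158 + r) = (125 + r)*(-158 + r) = (-158 + r)*(125 + r))
(-6663 - 2752)/((-21509 + 1880) + a(221)) = (-6663 - 2752)/((-21509 + 1880) + (-19750 + 221**2 - 33*221)) = -9415/(-19629 + (-19750 + 48841 - 7293)) = -9415/(-19629 + 21798) = -9415/2169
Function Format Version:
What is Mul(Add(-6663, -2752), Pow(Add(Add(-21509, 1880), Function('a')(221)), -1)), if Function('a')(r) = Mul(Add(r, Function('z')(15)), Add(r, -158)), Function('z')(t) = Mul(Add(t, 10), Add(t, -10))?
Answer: Rational(-9415, 2169) ≈ -4.3407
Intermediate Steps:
Function('z')(t) = Mul(Add(-10, t), Add(10, t)) (Function('z')(t) = Mul(Add(10, t), Add(-10, t)) = Mul(Add(-10, t), Add(10, t)))
Function('a')(r) = Mul(Add(-158, r), Add(125, r)) (Function('a')(r) = Mul(Add(r, Add(-100, Pow(15, 2))), Add(r, -158)) = Mul(Add(r, Add(-100, 225)), Add(-158, r)) = Mul(Add(r, 125), Add(-158, r)) = Mul(Add(125, r), Add(-158, r)) = Mul(Add(-158, r), Add(125, r)))
Mul(Add(-6663, -2752), Pow(Add(Add(-21509, 1880), Function('a')(221)), -1)) = Mul(Add(-6663, -2752), Pow(Add(Add(-21509, 1880), Add(-19750, Pow(221, 2), Mul(-33, 221))), -1)) = Mul(-9415, Pow(Add(-19629, Add(-19750, 48841, -7293)), -1)) = Mul(-9415, Pow(Add(-19629, 21798), -1)) = Mul(-9415, Pow(2169, -1)) = Mul(-9415, Rational(1, 2169)) = Rational(-9415, 2169)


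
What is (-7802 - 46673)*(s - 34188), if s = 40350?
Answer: -335674950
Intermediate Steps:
(-7802 - 46673)*(s - 34188) = (-7802 - 46673)*(40350 - 34188) = -54475*6162 = -335674950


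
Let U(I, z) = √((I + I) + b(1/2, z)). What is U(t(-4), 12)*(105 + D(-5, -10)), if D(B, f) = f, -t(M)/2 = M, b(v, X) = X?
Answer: 190*√7 ≈ 502.69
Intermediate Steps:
t(M) = -2*M
U(I, z) = √(z + 2*I) (U(I, z) = √((I + I) + z) = √(2*I + z) = √(z + 2*I))
U(t(-4), 12)*(105 + D(-5, -10)) = √(12 + 2*(-2*(-4)))*(105 - 10) = √(12 + 2*8)*95 = √(12 + 16)*95 = √28*95 = (2*√7)*95 = 190*√7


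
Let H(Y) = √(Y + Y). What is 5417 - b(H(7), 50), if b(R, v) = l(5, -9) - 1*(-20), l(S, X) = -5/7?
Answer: 37784/7 ≈ 5397.7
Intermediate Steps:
H(Y) = √2*√Y (H(Y) = √(2*Y) = √2*√Y)
l(S, X) = -5/7 (l(S, X) = -5*⅐ = -5/7)
b(R, v) = 135/7 (b(R, v) = -5/7 - 1*(-20) = -5/7 + 20 = 135/7)
5417 - b(H(7), 50) = 5417 - 1*135/7 = 5417 - 135/7 = 37784/7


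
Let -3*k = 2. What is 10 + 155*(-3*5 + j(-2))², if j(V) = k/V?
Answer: 300170/9 ≈ 33352.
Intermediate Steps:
k = -⅔ (k = -⅓*2 = -⅔ ≈ -0.66667)
j(V) = -2/(3*V)
10 + 155*(-3*5 + j(-2))² = 10 + 155*(-3*5 - ⅔/(-2))² = 10 + 155*(-15 - ⅔*(-½))² = 10 + 155*(-15 + ⅓)² = 10 + 155*(-44/3)² = 10 + 155*(1936/9) = 10 + 300080/9 = 300170/9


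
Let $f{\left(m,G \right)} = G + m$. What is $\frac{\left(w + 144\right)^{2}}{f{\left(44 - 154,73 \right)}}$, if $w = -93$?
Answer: $- \frac{2601}{37} \approx -70.297$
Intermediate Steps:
$\frac{\left(w + 144\right)^{2}}{f{\left(44 - 154,73 \right)}} = \frac{\left(-93 + 144\right)^{2}}{73 + \left(44 - 154\right)} = \frac{51^{2}}{73 - 110} = \frac{2601}{-37} = 2601 \left(- \frac{1}{37}\right) = - \frac{2601}{37}$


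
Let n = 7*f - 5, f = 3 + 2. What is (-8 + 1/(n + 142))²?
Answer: 1890625/29584 ≈ 63.907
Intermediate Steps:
f = 5
n = 30 (n = 7*5 - 5 = 35 - 5 = 30)
(-8 + 1/(n + 142))² = (-8 + 1/(30 + 142))² = (-8 + 1/172)² = (-1375/172)² = 1890625/29584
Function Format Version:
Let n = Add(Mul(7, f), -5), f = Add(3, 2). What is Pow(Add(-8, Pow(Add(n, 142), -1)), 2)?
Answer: Rational(1890625, 29584) ≈ 63.907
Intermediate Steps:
f = 5
n = 30 (n = Add(Mul(7, 5), -5) = Add(35, -5) = 30)
Pow(Add(-8, Pow(Add(n, 142), -1)), 2) = Pow(Add(-8, Pow(Add(30, 142), -1)), 2) = Pow(Add(-8, Pow(172, -1)), 2) = Pow(Add(-8, Rational(1, 172)), 2) = Pow(Rational(-1375, 172), 2) = Rational(1890625, 29584)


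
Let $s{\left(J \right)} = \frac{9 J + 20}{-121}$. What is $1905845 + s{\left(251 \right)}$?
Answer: $\frac{230604966}{121} \approx 1.9058 \cdot 10^{6}$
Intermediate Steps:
$s{\left(J \right)} = - \frac{20}{121} - \frac{9 J}{121}$ ($s{\left(J \right)} = \left(20 + 9 J\right) \left(- \frac{1}{121}\right) = - \frac{20}{121} - \frac{9 J}{121}$)
$1905845 + s{\left(251 \right)} = 1905845 - \frac{2279}{121} = \frac{230604966}{121}$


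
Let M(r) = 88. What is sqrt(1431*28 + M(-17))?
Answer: 2*sqrt(10039) ≈ 200.39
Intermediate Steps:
sqrt(1431*28 + M(-17)) = sqrt(1431*28 + 88) = sqrt(40068 + 88) = sqrt(40156) = 2*sqrt(10039)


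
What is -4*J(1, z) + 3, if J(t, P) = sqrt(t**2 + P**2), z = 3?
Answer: 3 - 4*sqrt(10) ≈ -9.6491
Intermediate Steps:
J(t, P) = sqrt(P**2 + t**2)
-4*J(1, z) + 3 = -4*sqrt(3**2 + 1**2) + 3 = -4*sqrt(9 + 1) + 3 = -4*sqrt(10) + 3 = 3 - 4*sqrt(10)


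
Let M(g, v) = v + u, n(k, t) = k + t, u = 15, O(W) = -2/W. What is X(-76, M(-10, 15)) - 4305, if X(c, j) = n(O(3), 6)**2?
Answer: -38489/9 ≈ -4276.6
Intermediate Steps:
M(g, v) = 15 + v (M(g, v) = v + 15 = 15 + v)
X(c, j) = 256/9 (X(c, j) = (-2/3 + 6)**2 = (16/3)**2 = 256/9)
X(-76, M(-10, 15)) - 4305 = 256/9 - 4305 = -38489/9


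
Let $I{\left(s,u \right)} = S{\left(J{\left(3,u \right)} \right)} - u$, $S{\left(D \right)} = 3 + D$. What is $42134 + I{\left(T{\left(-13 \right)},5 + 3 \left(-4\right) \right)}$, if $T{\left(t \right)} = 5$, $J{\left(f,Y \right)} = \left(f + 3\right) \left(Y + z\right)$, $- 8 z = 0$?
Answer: $42102$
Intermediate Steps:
$z = 0$ ($z = \left(- \frac{1}{8}\right) 0 = 0$)
$J{\left(f,Y \right)} = Y \left(3 + f\right)$ ($J{\left(f,Y \right)} = \left(f + 3\right) \left(Y + 0\right) = \left(3 + f\right) Y = Y \left(3 + f\right)$)
$I{\left(s,u \right)} = 3 + 5 u$ ($I{\left(s,u \right)} = \left(3 + u \left(3 + 3\right)\right) - u = \left(3 + u 6\right) - u = \left(3 + 6 u\right) - u = 3 + 5 u$)
$42134 + I{\left(T{\left(-13 \right)},5 + 3 \left(-4\right) \right)} = 42134 + \left(3 + 5 \left(5 + 3 \left(-4\right)\right)\right) = 42134 + \left(3 + 5 \left(5 - 12\right)\right) = 42134 + \left(3 + 5 \left(-7\right)\right) = 42134 + \left(3 - 35\right) = 42134 - 32 = 42102$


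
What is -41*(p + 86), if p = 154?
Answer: -9840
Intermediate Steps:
-41*(p + 86) = -41*(154 + 86) = -41*240 = -9840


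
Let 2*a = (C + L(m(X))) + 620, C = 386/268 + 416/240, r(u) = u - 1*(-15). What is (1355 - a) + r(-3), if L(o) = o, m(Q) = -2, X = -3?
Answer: 4246781/4020 ≈ 1056.4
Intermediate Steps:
r(u) = 15 + u (r(u) = u + 15 = 15 + u)
C = 6379/2010 (C = 386*(1/268) + 416*(1/240) = 193/134 + 26/15 = 6379/2010 ≈ 3.1736)
a = 1248559/4020 (a = ((6379/2010 - 2) + 620)/2 = (2359/2010 + 620)/2 = (1/2)*(1248559/2010) = 1248559/4020 ≈ 310.59)
(1355 - a) + r(-3) = (1355 - 1*1248559/4020) + (15 - 3) = (1355 - 1248559/4020) + 12 = 4198541/4020 + 12 = 4246781/4020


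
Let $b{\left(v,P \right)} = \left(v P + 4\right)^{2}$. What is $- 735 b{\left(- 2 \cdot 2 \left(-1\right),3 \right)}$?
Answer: $-188160$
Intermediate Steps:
$b{\left(v,P \right)} = \left(4 + P v\right)^{2}$ ($b{\left(v,P \right)} = \left(P v + 4\right)^{2} = \left(4 + P v\right)^{2}$)
$- 735 b{\left(- 2 \cdot 2 \left(-1\right),3 \right)} = - 735 \left(4 + 3 \left(- 2 \cdot 2 \left(-1\right)\right)\right)^{2} = - 735 \left(4 + 3 \left(\left(-2\right) \left(-2\right)\right)\right)^{2} = - 735 \left(4 + 3 \cdot 4\right)^{2} = - 735 \left(4 + 12\right)^{2} = - 735 \cdot 16^{2} = \left(-735\right) 256 = -188160$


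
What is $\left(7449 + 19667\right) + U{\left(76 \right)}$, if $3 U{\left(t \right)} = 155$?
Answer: $\frac{81503}{3} \approx 27168.0$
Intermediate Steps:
$U{\left(t \right)} = \frac{155}{3}$ ($U{\left(t \right)} = \frac{1}{3} \cdot 155 = \frac{155}{3}$)
$\left(7449 + 19667\right) + U{\left(76 \right)} = \left(7449 + 19667\right) + \frac{155}{3} = 27116 + \frac{155}{3} = \frac{81503}{3}$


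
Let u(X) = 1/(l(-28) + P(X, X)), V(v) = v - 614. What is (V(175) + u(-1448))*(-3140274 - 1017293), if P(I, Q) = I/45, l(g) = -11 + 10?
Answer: 2725168756624/1493 ≈ 1.8253e+9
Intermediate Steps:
V(v) = -614 + v
l(g) = -1
P(I, Q) = I/45 (P(I, Q) = I*(1/45) = I/45)
u(X) = 1/(-1 + X/45)
(V(175) + u(-1448))*(-3140274 - 1017293) = ((-614 + 175) + 45/(-45 - 1448))*(-3140274 - 1017293) = (-439 + 45/(-1493))*(-4157567) = (-439 + 45*(-1/1493))*(-4157567) = (-439 - 45/1493)*(-4157567) = -655472/1493*(-4157567) = 2725168756624/1493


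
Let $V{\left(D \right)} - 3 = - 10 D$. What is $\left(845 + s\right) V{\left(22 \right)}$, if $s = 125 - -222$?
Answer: $-258664$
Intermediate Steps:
$s = 347$ ($s = 125 + 222 = 347$)
$V{\left(D \right)} = 3 - 10 D$
$\left(845 + s\right) V{\left(22 \right)} = \left(845 + 347\right) \left(3 - 220\right) = 1192 \left(3 - 220\right) = 1192 \left(-217\right) = -258664$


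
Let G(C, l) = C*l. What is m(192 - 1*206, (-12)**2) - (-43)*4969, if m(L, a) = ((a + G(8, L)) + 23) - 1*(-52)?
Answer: 213774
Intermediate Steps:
m(L, a) = 75 + a + 8*L (m(L, a) = ((a + 8*L) + 23) - 1*(-52) = (23 + a + 8*L) + 52 = 75 + a + 8*L)
m(192 - 1*206, (-12)**2) - (-43)*4969 = (75 + (-12)**2 + 8*(192 - 1*206)) - (-43)*4969 = (75 + 144 + 8*(192 - 206)) - 1*(-213667) = (75 + 144 + 8*(-14)) + 213667 = (75 + 144 - 112) + 213667 = 107 + 213667 = 213774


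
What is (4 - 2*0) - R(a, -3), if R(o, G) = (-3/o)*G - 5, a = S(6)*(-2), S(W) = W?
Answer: 39/4 ≈ 9.7500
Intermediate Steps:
a = -12 (a = 6*(-2) = -12)
R(o, G) = -5 - 3*G/o (R(o, G) = -3*G/o - 5 = -5 - 3*G/o)
(4 - 2*0) - R(a, -3) = (4 - 2*0) - (-5 - 3*(-3)/(-12)) = (4 + 0) - (-5 - 3*(-3)*(-1/12)) = 4 - (-5 - ¾) = 4 - 1*(-23/4) = 4 + 23/4 = 39/4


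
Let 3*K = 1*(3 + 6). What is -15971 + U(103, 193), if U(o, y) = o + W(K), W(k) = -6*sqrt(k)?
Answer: -15868 - 6*sqrt(3) ≈ -15878.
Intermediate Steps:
K = 3 (K = (1*(3 + 6))/3 = (1*9)/3 = (1/3)*9 = 3)
U(o, y) = o - 6*sqrt(3)
-15971 + U(103, 193) = -15971 + (103 - 6*sqrt(3)) = -15868 - 6*sqrt(3)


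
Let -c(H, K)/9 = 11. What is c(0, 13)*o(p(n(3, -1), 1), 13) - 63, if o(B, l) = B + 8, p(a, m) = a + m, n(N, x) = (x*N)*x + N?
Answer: -1548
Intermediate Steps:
c(H, K) = -99 (c(H, K) = -9*11 = -99)
n(N, x) = N + N*x² (n(N, x) = (N*x)*x + N = N*x² + N = N + N*x²)
o(B, l) = 8 + B
c(0, 13)*o(p(n(3, -1), 1), 13) - 63 = -99*(8 + (3*(1 + (-1)²) + 1)) - 63 = -99*(8 + (3*(1 + 1) + 1)) - 63 = -99*(8 + (3*2 + 1)) - 63 = -99*(8 + (6 + 1)) - 63 = -99*(8 + 7) - 63 = -99*15 - 63 = -1485 - 63 = -1548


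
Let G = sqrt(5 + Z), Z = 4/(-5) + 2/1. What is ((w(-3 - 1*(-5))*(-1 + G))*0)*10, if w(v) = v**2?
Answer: 0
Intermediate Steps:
Z = 6/5 (Z = 4*(-1/5) + 2*1 = -4/5 + 2 = 6/5 ≈ 1.2000)
G = sqrt(155)/5 (G = sqrt(5 + 6/5) = sqrt(31/5) = sqrt(155)/5 ≈ 2.4900)
((w(-3 - 1*(-5))*(-1 + G))*0)*10 = (((-3 - 1*(-5))**2*(-1 + sqrt(155)/5))*0)*10 = (((-3 + 5)**2*(-1 + sqrt(155)/5))*0)*10 = ((2**2*(-1 + sqrt(155)/5))*0)*10 = ((4*(-1 + sqrt(155)/5))*0)*10 = ((-4 + 4*sqrt(155)/5)*0)*10 = 0*10 = 0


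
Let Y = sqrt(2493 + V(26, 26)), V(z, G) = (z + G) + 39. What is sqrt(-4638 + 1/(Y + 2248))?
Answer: sqrt(-20852446 - 18552*sqrt(646))/(2*sqrt(1124 + sqrt(646))) ≈ 68.103*I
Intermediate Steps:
V(z, G) = 39 + G + z (V(z, G) = (G + z) + 39 = 39 + G + z)
Y = 2*sqrt(646) (Y = sqrt(2493 + (39 + 26 + 26)) = sqrt(2493 + 91) = sqrt(2584) = 2*sqrt(646) ≈ 50.833)
sqrt(-4638 + 1/(Y + 2248)) = sqrt(-4638 + 1/(2*sqrt(646) + 2248)) = sqrt(-4638 + 1/(2248 + 2*sqrt(646)))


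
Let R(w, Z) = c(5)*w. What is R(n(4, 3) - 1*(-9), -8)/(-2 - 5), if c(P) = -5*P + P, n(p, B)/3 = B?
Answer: 360/7 ≈ 51.429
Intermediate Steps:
n(p, B) = 3*B
c(P) = -4*P
R(w, Z) = -20*w (R(w, Z) = (-4*5)*w = -20*w)
R(n(4, 3) - 1*(-9), -8)/(-2 - 5) = (-20*(3*3 - 1*(-9)))/(-2 - 5) = -20*(9 + 9)/(-7) = -20*18*(-1/7) = -360*(-1/7) = 360/7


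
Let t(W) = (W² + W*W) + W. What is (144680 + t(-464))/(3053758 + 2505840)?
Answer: 287404/2779799 ≈ 0.10339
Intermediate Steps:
t(W) = W + 2*W² (t(W) = (W² + W²) + W = 2*W² + W = W + 2*W²)
(144680 + t(-464))/(3053758 + 2505840) = (144680 - 464*(1 + 2*(-464)))/(3053758 + 2505840) = (144680 - 464*(1 - 928))/5559598 = (144680 - 464*(-927))*(1/5559598) = (144680 + 430128)*(1/5559598) = 574808*(1/5559598) = 287404/2779799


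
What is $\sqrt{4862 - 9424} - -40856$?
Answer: $40856 + i \sqrt{4562} \approx 40856.0 + 67.543 i$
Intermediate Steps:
$\sqrt{4862 - 9424} - -40856 = \sqrt{-4562} + 40856 = i \sqrt{4562} + 40856 = 40856 + i \sqrt{4562}$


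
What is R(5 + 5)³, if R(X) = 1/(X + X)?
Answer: 1/8000 ≈ 0.00012500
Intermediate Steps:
R(X) = 1/(2*X)
R(5 + 5)³ = (1/(2*(5 + 5)))³ = ((½)/10)³ = ((½)*(⅒))³ = (1/20)³ = 1/8000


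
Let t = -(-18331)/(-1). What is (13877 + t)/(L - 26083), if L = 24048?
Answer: 4454/2035 ≈ 2.1887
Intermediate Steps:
t = -18331 (t = -(-18331)*(-1) = -1*18331 = -18331)
(13877 + t)/(L - 26083) = (13877 - 18331)/(24048 - 26083) = -4454/(-2035) = -4454*(-1/2035) = 4454/2035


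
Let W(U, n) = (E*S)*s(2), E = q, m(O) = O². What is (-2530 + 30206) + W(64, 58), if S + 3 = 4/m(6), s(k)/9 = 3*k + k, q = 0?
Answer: 27676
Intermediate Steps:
E = 0
s(k) = 36*k (s(k) = 9*(3*k + k) = 9*(4*k) = 36*k)
S = -26/9 (S = -3 + 4/(6²) = -3 + 4/36 = -3 + 4*(1/36) = -3 + ⅑ = -26/9 ≈ -2.8889)
W(U, n) = 0 (W(U, n) = (0*(-26/9))*(36*2) = 0*72 = 0)
(-2530 + 30206) + W(64, 58) = (-2530 + 30206) + 0 = 27676 + 0 = 27676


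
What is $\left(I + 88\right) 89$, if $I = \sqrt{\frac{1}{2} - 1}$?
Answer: $7832 + \frac{89 i \sqrt{2}}{2} \approx 7832.0 + 62.932 i$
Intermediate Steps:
$I = \frac{i \sqrt{2}}{2}$ ($I = \sqrt{\frac{1}{2} - 1} = \sqrt{- \frac{1}{2}} = \frac{i \sqrt{2}}{2} \approx 0.70711 i$)
$\left(I + 88\right) 89 = \left(\frac{i \sqrt{2}}{2} + 88\right) 89 = \left(88 + \frac{i \sqrt{2}}{2}\right) 89 = 7832 + \frac{89 i \sqrt{2}}{2}$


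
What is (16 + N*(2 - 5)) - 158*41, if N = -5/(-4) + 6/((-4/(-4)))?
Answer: -25935/4 ≈ -6483.8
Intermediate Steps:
N = 29/4 (N = -5*(-¼) + 6/((-4*(-¼))) = 5/4 + 6/1 = 5/4 + 6*1 = 5/4 + 6 = 29/4 ≈ 7.2500)
(16 + N*(2 - 5)) - 158*41 = (16 + 29*(2 - 5)/4) - 158*41 = (16 + (29/4)*(-3)) - 6478 = (16 - 87/4) - 6478 = -23/4 - 6478 = -25935/4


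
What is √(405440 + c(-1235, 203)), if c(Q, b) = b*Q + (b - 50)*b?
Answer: √185794 ≈ 431.04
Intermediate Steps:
c(Q, b) = Q*b + b*(-50 + b) (c(Q, b) = Q*b + (-50 + b)*b = Q*b + b*(-50 + b))
√(405440 + c(-1235, 203)) = √(405440 + 203*(-50 - 1235 + 203)) = √(405440 + 203*(-1082)) = √(405440 - 219646) = √185794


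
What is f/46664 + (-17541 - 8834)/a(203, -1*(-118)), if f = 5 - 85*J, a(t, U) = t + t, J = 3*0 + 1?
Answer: -153849435/2368198 ≈ -64.965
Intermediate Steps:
J = 1 (J = 0 + 1 = 1)
a(t, U) = 2*t
f = -80 (f = 5 - 85*1 = 5 - 85 = -80)
f/46664 + (-17541 - 8834)/a(203, -1*(-118)) = -80/46664 + (-17541 - 8834)/((2*203)) = -80*1/46664 - 26375/406 = -10/5833 - 26375*1/406 = -10/5833 - 26375/406 = -153849435/2368198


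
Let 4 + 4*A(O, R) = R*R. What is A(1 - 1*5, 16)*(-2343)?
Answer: -147609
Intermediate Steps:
A(O, R) = -1 + R**2/4 (A(O, R) = -1 + (R*R)/4 = -1 + R**2/4)
A(1 - 1*5, 16)*(-2343) = (-1 + (1/4)*16**2)*(-2343) = (-1 + (1/4)*256)*(-2343) = (-1 + 64)*(-2343) = 63*(-2343) = -147609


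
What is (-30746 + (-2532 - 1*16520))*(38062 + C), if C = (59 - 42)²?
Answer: -1909803098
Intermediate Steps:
C = 289 (C = 17² = 289)
(-30746 + (-2532 - 1*16520))*(38062 + C) = (-30746 + (-2532 - 1*16520))*(38062 + 289) = (-30746 + (-2532 - 16520))*38351 = (-30746 - 19052)*38351 = -49798*38351 = -1909803098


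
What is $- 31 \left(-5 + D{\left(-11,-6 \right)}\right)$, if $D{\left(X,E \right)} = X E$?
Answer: $-1891$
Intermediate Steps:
$D{\left(X,E \right)} = E X$
$- 31 \left(-5 + D{\left(-11,-6 \right)}\right) = - 31 \left(-5 - -66\right) = - 31 \left(-5 + 66\right) = \left(-31\right) 61 = -1891$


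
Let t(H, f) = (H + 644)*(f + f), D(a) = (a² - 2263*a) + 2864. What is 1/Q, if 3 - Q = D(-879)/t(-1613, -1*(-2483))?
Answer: 2406027/8600422 ≈ 0.27976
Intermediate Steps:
D(a) = 2864 + a² - 2263*a
t(H, f) = 2*f*(644 + H) (t(H, f) = (644 + H)*(2*f) = 2*f*(644 + H))
Q = 8600422/2406027 (Q = 3 - (2864 + (-879)² - 2263*(-879))/(2*(-1*(-2483))*(644 - 1613)) = 3 - (2864 + 772641 + 1989177)/(2*2483*(-969)) = 3 - 2764682/(-4812054) = 3 - 2764682*(-1)/4812054 = 3 - 1*(-1382341/2406027) = 3 + 1382341/2406027 = 8600422/2406027 ≈ 3.5745)
1/Q = 1/(8600422/2406027) = 2406027/8600422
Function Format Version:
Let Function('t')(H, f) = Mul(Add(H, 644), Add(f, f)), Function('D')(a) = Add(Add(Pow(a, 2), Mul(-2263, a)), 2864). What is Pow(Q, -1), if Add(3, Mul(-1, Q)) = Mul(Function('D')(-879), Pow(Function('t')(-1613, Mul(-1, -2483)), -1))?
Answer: Rational(2406027, 8600422) ≈ 0.27976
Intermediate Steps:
Function('D')(a) = Add(2864, Pow(a, 2), Mul(-2263, a))
Function('t')(H, f) = Mul(2, f, Add(644, H)) (Function('t')(H, f) = Mul(Add(644, H), Mul(2, f)) = Mul(2, f, Add(644, H)))
Q = Rational(8600422, 2406027) (Q = Add(3, Mul(-1, Mul(Add(2864, Pow(-879, 2), Mul(-2263, -879)), Pow(Mul(2, Mul(-1, -2483), Add(644, -1613)), -1)))) = Add(3, Mul(-1, Mul(Add(2864, 772641, 1989177), Pow(Mul(2, 2483, -969), -1)))) = Add(3, Mul(-1, Mul(2764682, Pow(-4812054, -1)))) = Add(3, Mul(-1, Mul(2764682, Rational(-1, 4812054)))) = Add(3, Mul(-1, Rational(-1382341, 2406027))) = Add(3, Rational(1382341, 2406027)) = Rational(8600422, 2406027) ≈ 3.5745)
Pow(Q, -1) = Pow(Rational(8600422, 2406027), -1) = Rational(2406027, 8600422)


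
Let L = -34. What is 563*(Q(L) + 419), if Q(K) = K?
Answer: 216755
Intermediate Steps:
563*(Q(L) + 419) = 563*(-34 + 419) = 563*385 = 216755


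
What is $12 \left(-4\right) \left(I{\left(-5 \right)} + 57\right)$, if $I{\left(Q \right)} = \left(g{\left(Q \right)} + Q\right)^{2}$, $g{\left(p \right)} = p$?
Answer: $-7536$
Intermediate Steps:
$I{\left(Q \right)} = 4 Q^{2}$ ($I{\left(Q \right)} = \left(Q + Q\right)^{2} = \left(2 Q\right)^{2} = 4 Q^{2}$)
$12 \left(-4\right) \left(I{\left(-5 \right)} + 57\right) = 12 \left(-4\right) \left(4 \left(-5\right)^{2} + 57\right) = - 48 \left(4 \cdot 25 + 57\right) = - 48 \left(100 + 57\right) = \left(-48\right) 157 = -7536$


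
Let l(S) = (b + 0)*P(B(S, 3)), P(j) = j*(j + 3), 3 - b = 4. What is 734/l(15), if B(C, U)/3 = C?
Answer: -367/1080 ≈ -0.33981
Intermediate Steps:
b = -1 (b = 3 - 1*4 = 3 - 4 = -1)
B(C, U) = 3*C
P(j) = j*(3 + j)
l(S) = -3*S*(3 + 3*S) (l(S) = (-1 + 0)*((3*S)*(3 + 3*S)) = -3*S*(3 + 3*S))
734/l(15) = 734/((-9*15*(1 + 15))) = 734/((-9*15*16)) = 734/(-2160) = 734*(-1/2160) = -367/1080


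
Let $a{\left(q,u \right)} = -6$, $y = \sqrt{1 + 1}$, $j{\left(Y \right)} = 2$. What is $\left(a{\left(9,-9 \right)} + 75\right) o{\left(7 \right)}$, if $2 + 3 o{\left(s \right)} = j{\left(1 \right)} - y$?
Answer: $- 23 \sqrt{2} \approx -32.527$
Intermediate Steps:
$y = \sqrt{2} \approx 1.4142$
$o{\left(s \right)} = - \frac{\sqrt{2}}{3}$ ($o{\left(s \right)} = - \frac{2}{3} + \frac{2 - \sqrt{2}}{3} = - \frac{2}{3} + \left(\frac{2}{3} - \frac{\sqrt{2}}{3}\right) = - \frac{\sqrt{2}}{3}$)
$\left(a{\left(9,-9 \right)} + 75\right) o{\left(7 \right)} = \left(-6 + 75\right) \left(- \frac{\sqrt{2}}{3}\right) = 69 \left(- \frac{\sqrt{2}}{3}\right) = - 23 \sqrt{2}$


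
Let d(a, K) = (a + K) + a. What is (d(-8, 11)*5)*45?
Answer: -1125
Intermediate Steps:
d(a, K) = K + 2*a (d(a, K) = (K + a) + a = K + 2*a)
(d(-8, 11)*5)*45 = ((11 + 2*(-8))*5)*45 = ((11 - 16)*5)*45 = -5*5*45 = -25*45 = -1125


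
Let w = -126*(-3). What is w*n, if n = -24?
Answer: -9072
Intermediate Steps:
w = 378
w*n = 378*(-24) = -9072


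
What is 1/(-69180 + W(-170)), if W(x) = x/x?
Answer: -1/69179 ≈ -1.4455e-5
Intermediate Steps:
W(x) = 1
1/(-69180 + W(-170)) = 1/(-69180 + 1) = 1/(-69179) = -1/69179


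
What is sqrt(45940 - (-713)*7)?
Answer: 3*sqrt(5659) ≈ 225.68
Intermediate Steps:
sqrt(45940 - (-713)*7) = sqrt(45940 - 713*(-7)) = sqrt(45940 + 4991) = sqrt(50931) = 3*sqrt(5659)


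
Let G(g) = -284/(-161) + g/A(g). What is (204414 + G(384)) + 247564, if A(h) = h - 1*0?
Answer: 72768903/161 ≈ 4.5198e+5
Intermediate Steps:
A(h) = h (A(h) = h + 0 = h)
G(g) = 445/161 (G(g) = -284/(-161) + g/g = -284*(-1/161) + 1 = 284/161 + 1 = 445/161)
(204414 + G(384)) + 247564 = (204414 + 445/161) + 247564 = 32911099/161 + 247564 = 72768903/161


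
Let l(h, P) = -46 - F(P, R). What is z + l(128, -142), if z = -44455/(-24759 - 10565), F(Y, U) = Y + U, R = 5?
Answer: 3258939/35324 ≈ 92.259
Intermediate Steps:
F(Y, U) = U + Y
l(h, P) = -51 - P (l(h, P) = -46 - (5 + P) = -46 + (-5 - P) = -51 - P)
z = 44455/35324 (z = -44455/(-35324) = -44455*(-1/35324) = 44455/35324 ≈ 1.2585)
z + l(128, -142) = 44455/35324 + (-51 - 1*(-142)) = 44455/35324 + (-51 + 142) = 44455/35324 + 91 = 3258939/35324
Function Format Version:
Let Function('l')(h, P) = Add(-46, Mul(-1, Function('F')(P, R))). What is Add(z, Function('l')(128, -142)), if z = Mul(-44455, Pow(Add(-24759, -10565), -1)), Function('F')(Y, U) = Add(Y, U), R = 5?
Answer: Rational(3258939, 35324) ≈ 92.259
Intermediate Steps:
Function('F')(Y, U) = Add(U, Y)
Function('l')(h, P) = Add(-51, Mul(-1, P)) (Function('l')(h, P) = Add(-46, Mul(-1, Add(5, P))) = Add(-46, Add(-5, Mul(-1, P))) = Add(-51, Mul(-1, P)))
z = Rational(44455, 35324) (z = Mul(-44455, Pow(-35324, -1)) = Mul(-44455, Rational(-1, 35324)) = Rational(44455, 35324) ≈ 1.2585)
Add(z, Function('l')(128, -142)) = Add(Rational(44455, 35324), Add(-51, Mul(-1, -142))) = Add(Rational(44455, 35324), Add(-51, 142)) = Add(Rational(44455, 35324), 91) = Rational(3258939, 35324)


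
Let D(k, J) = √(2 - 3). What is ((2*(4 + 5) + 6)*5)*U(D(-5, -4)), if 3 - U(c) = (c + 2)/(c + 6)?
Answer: 11760/37 - 480*I/37 ≈ 317.84 - 12.973*I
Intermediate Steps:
D(k, J) = I (D(k, J) = √(-1) = I)
U(c) = 3 - (2 + c)/(6 + c) (U(c) = 3 - (c + 2)/(c + 6) = 3 - (2 + c)/(6 + c))
((2*(4 + 5) + 6)*5)*U(D(-5, -4)) = ((2*(4 + 5) + 6)*5)*(2*(8 + I)/(6 + I)) = ((2*9 + 6)*5)*(2*((6 - I)/37)*(8 + I)) = ((18 + 6)*5)*(2*(6 - I)*(8 + I)/37) = (24*5)*(2*(6 - I)*(8 + I)/37) = 120*(2*(6 - I)*(8 + I)/37) = 240*(6 - I)*(8 + I)/37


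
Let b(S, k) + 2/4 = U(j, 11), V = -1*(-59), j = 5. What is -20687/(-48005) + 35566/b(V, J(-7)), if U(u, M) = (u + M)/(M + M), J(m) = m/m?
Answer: 7512342339/48005 ≈ 1.5649e+5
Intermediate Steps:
J(m) = 1
V = 59
U(u, M) = (M + u)/(2*M) (U(u, M) = (M + u)/((2*M)) = (M + u)*(1/(2*M)) = (M + u)/(2*M))
b(S, k) = 5/22 (b(S, k) = -1/2 + (1/2)*(11 + 5)/11 = -1/2 + (1/2)*(1/11)*16 = -1/2 + 8/11 = 5/22)
-20687/(-48005) + 35566/b(V, J(-7)) = -20687/(-48005) + 35566/(5/22) = -20687*(-1/48005) + 35566*(22/5) = 20687/48005 + 782452/5 = 7512342339/48005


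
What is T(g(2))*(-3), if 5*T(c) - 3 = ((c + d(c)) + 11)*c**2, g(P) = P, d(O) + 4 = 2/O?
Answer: -129/5 ≈ -25.800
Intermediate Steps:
d(O) = -4 + 2/O
T(c) = 3/5 + c**2*(7 + c + 2/c)/5 (T(c) = 3/5 + (((c + (-4 + 2/c)) + 11)*c**2)/5 = 3/5 + (((-4 + c + 2/c) + 11)*c**2)/5 = 3/5 + ((7 + c + 2/c)*c**2)/5 = 3/5 + (c**2*(7 + c + 2/c))/5 = 3/5 + c**2*(7 + c + 2/c)/5)
T(g(2))*(-3) = (3/5 + (1/5)*2**3 + (2/5)*2 + (7/5)*2**2)*(-3) = (3/5 + (1/5)*8 + 4/5 + (7/5)*4)*(-3) = (3/5 + 8/5 + 4/5 + 28/5)*(-3) = (43/5)*(-3) = -129/5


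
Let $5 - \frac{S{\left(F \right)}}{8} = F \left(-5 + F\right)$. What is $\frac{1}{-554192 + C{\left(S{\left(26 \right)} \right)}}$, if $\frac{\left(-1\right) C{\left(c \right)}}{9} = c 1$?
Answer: $- \frac{1}{515240} \approx -1.9408 \cdot 10^{-6}$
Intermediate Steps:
$S{\left(F \right)} = 40 - 8 F \left(-5 + F\right)$
$C{\left(c \right)} = - 9 c$ ($C{\left(c \right)} = - 9 c 1 = - 9 c$)
$\frac{1}{-554192 + C{\left(S{\left(26 \right)} \right)}} = \frac{1}{-554192 - 9 \left(40 - 8 \cdot 26^{2} + 40 \cdot 26\right)} = \frac{1}{-554192 - 9 \left(40 - 5408 + 1040\right)} = \frac{1}{-554192 - -38952} = \frac{1}{-554192 + 38952} = \frac{1}{-515240} = - \frac{1}{515240}$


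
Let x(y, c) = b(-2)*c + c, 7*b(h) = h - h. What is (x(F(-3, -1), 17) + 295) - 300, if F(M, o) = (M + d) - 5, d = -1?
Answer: 12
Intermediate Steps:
F(M, o) = -6 + M (F(M, o) = (M - 1) - 5 = (-1 + M) - 5 = -6 + M)
b(h) = 0 (b(h) = (h - h)/7 = (⅐)*0 = 0)
x(y, c) = c (x(y, c) = 0*c + c = 0 + c = c)
(x(F(-3, -1), 17) + 295) - 300 = (17 + 295) - 300 = 312 - 300 = 12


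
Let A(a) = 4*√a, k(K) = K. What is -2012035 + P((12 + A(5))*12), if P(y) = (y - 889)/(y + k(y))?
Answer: -257541305/128 + 889*√5/384 ≈ -2.0120e+6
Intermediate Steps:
P(y) = (-889 + y)/(2*y) (P(y) = (y - 889)/(y + y) = (-889 + y)/((2*y)) = (-889 + y)*(1/(2*y)) = (-889 + y)/(2*y))
-2012035 + P((12 + A(5))*12) = -2012035 + (-889 + (12 + 4*√5)*12)/(2*(((12 + 4*√5)*12))) = -2012035 + (-889 + (144 + 48*√5))/(2*(144 + 48*√5)) = -2012035 + (-745 + 48*√5)/(2*(144 + 48*√5))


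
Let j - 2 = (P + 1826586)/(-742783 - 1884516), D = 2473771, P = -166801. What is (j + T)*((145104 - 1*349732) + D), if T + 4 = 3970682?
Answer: 1392474542726318265/154547 ≈ 9.0100e+12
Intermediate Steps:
T = 3970678 (T = -4 + 3970682 = 3970678)
j = 3594813/2627299 (j = 2 + (-166801 + 1826586)/(-742783 - 1884516) = 2 + 1659785/(-2627299) = 2 + 1659785*(-1/2627299) = 2 - 1659785/2627299 = 3594813/2627299 ≈ 1.3683)
(j + T)*((145104 - 1*349732) + D) = (3594813/2627299 + 3970678)*((145104 - 1*349732) + 2473771) = 10432161933535*((145104 - 349732) + 2473771)/2627299 = 10432161933535*(-204628 + 2473771)/2627299 = (10432161933535/2627299)*2269143 = 1392474542726318265/154547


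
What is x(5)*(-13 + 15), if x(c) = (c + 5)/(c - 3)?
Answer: 10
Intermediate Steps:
x(c) = (5 + c)/(-3 + c)
x(5)*(-13 + 15) = ((5 + 5)/(-3 + 5))*(-13 + 15) = (10/2)*2 = ((½)*10)*2 = 5*2 = 10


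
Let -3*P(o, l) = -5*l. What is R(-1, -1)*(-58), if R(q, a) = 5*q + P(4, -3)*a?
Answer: 0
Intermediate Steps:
P(o, l) = 5*l/3 (P(o, l) = -(-5)*l/3 = 5*l/3)
R(q, a) = -5*a + 5*q (R(q, a) = 5*q + ((5/3)*(-3))*a = 5*q - 5*a = -5*a + 5*q)
R(-1, -1)*(-58) = (-5*(-1) + 5*(-1))*(-58) = (5 - 5)*(-58) = 0*(-58) = 0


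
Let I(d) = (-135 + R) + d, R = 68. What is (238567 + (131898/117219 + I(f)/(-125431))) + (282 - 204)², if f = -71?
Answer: 1199031621579833/4900965463 ≈ 2.4465e+5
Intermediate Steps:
I(d) = -67 + d (I(d) = (-135 + 68) + d = -67 + d)
(238567 + (131898/117219 + I(f)/(-125431))) + (282 - 204)² = (238567 + (131898/117219 + (-67 - 71)/(-125431))) + (282 - 204)² = (238567 + (131898*(1/117219) - 138*(-1/125431))) + 78² = (238567 + (43966/39073 + 138/125431)) + 6084 = (238567 + 5520091420/4900965463) + 6084 = 1169214147702941/4900965463 + 6084 = 1199031621579833/4900965463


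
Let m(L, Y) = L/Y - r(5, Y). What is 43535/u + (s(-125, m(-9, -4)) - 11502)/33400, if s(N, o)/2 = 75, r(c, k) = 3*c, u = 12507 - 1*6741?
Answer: 173576671/24073050 ≈ 7.2104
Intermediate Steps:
u = 5766 (u = 12507 - 6741 = 5766)
m(L, Y) = -15 + L/Y (m(L, Y) = L/Y - 3*5 = L/Y - 1*15 = L/Y - 15 = -15 + L/Y)
s(N, o) = 150 (s(N, o) = 2*75 = 150)
43535/u + (s(-125, m(-9, -4)) - 11502)/33400 = 43535/5766 + (150 - 11502)/33400 = 43535*(1/5766) - 11352*1/33400 = 43535/5766 - 1419/4175 = 173576671/24073050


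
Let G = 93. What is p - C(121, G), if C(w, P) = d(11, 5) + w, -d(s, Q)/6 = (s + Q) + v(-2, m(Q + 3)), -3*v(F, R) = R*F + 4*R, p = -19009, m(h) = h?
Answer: -19066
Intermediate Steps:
v(F, R) = -4*R/3 - F*R/3 (v(F, R) = -(R*F + 4*R)/3 = -(F*R + 4*R)/3 = -(4*R + F*R)/3 = -4*R/3 - F*R/3)
d(s, Q) = 12 - 6*s - 2*Q (d(s, Q) = -6*((s + Q) - (Q + 3)*(4 - 2)/3) = -6*((Q + s) - ⅓*(3 + Q)*2) = -6*((Q + s) + (-2 - 2*Q/3)) = -6*(-2 + s + Q/3) = 12 - 6*s - 2*Q)
C(w, P) = -64 + w (C(w, P) = (12 - 6*11 - 2*5) + w = (12 - 66 - 10) + w = -64 + w)
p - C(121, G) = -19009 - (-64 + 121) = -19009 - 1*57 = -19009 - 57 = -19066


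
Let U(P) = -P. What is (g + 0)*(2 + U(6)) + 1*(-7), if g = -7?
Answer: 21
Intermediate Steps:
(g + 0)*(2 + U(6)) + 1*(-7) = (-7 + 0)*(2 - 1*6) + 1*(-7) = -7*(2 - 6) - 7 = -7*(-4) - 7 = 28 - 7 = 21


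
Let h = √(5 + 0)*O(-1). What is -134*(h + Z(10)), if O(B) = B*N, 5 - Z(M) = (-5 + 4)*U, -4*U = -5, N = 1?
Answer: -1675/2 + 134*√5 ≈ -537.87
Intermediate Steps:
U = 5/4 (U = -¼*(-5) = 5/4 ≈ 1.2500)
Z(M) = 25/4 (Z(M) = 5 - (-5 + 4)*5/4 = 5 - (-1)*5/4 = 5 - 1*(-5/4) = 5 + 5/4 = 25/4)
O(B) = B (O(B) = B*1 = B)
h = -√5 (h = √(5 + 0)*(-1) = √5*(-1) = -√5 ≈ -2.2361)
-134*(h + Z(10)) = -134*(-√5 + 25/4) = -134*(25/4 - √5) = -1675/2 + 134*√5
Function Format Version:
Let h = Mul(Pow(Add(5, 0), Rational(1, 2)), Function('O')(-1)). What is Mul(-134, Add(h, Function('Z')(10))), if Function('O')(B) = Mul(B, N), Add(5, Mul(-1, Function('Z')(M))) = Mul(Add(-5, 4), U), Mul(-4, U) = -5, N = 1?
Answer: Add(Rational(-1675, 2), Mul(134, Pow(5, Rational(1, 2)))) ≈ -537.87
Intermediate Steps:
U = Rational(5, 4) (U = Mul(Rational(-1, 4), -5) = Rational(5, 4) ≈ 1.2500)
Function('Z')(M) = Rational(25, 4) (Function('Z')(M) = Add(5, Mul(-1, Mul(Add(-5, 4), Rational(5, 4)))) = Add(5, Mul(-1, Mul(-1, Rational(5, 4)))) = Add(5, Mul(-1, Rational(-5, 4))) = Add(5, Rational(5, 4)) = Rational(25, 4))
Function('O')(B) = B (Function('O')(B) = Mul(B, 1) = B)
h = Mul(-1, Pow(5, Rational(1, 2))) (h = Mul(Pow(Add(5, 0), Rational(1, 2)), -1) = Mul(Pow(5, Rational(1, 2)), -1) = Mul(-1, Pow(5, Rational(1, 2))) ≈ -2.2361)
Mul(-134, Add(h, Function('Z')(10))) = Mul(-134, Add(Mul(-1, Pow(5, Rational(1, 2))), Rational(25, 4))) = Mul(-134, Add(Rational(25, 4), Mul(-1, Pow(5, Rational(1, 2))))) = Add(Rational(-1675, 2), Mul(134, Pow(5, Rational(1, 2))))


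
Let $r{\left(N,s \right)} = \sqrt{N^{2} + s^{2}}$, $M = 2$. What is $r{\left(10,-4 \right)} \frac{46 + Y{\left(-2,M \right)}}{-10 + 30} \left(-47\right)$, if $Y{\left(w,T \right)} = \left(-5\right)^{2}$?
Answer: $- \frac{3337 \sqrt{29}}{10} \approx -1797.0$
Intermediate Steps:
$Y{\left(w,T \right)} = 25$
$r{\left(10,-4 \right)} \frac{46 + Y{\left(-2,M \right)}}{-10 + 30} \left(-47\right) = \sqrt{10^{2} + \left(-4\right)^{2}} \frac{46 + 25}{-10 + 30} \left(-47\right) = \sqrt{100 + 16} \cdot \frac{71}{20} \left(-47\right) = \sqrt{116} \cdot 71 \cdot \frac{1}{20} \left(-47\right) = 2 \sqrt{29} \cdot \frac{71}{20} \left(-47\right) = \frac{71 \sqrt{29}}{10} \left(-47\right) = - \frac{3337 \sqrt{29}}{10}$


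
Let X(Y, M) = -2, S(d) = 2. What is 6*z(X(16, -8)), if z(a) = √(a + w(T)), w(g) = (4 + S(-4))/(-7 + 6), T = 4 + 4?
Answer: 12*I*√2 ≈ 16.971*I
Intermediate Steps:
T = 8
w(g) = -6 (w(g) = (4 + 2)/(-7 + 6) = 6/(-1) = 6*(-1) = -6)
z(a) = √(-6 + a) (z(a) = √(a - 6) = √(-6 + a))
6*z(X(16, -8)) = 6*√(-6 - 2) = 6*√(-8) = 6*(2*I*√2) = 12*I*√2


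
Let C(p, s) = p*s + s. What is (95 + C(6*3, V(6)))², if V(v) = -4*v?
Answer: 130321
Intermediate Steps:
C(p, s) = s + p*s
(95 + C(6*3, V(6)))² = (95 + (-4*6)*(1 + 6*3))² = (95 - 24*(1 + 18))² = (95 - 24*19)² = (95 - 456)² = (-361)² = 130321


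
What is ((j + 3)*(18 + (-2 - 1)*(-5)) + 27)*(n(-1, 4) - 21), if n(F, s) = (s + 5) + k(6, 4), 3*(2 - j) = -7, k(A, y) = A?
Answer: -1614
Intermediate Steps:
j = 13/3 (j = 2 - ⅓*(-7) = 2 + 7/3 = 13/3 ≈ 4.3333)
n(F, s) = 11 + s (n(F, s) = (s + 5) + 6 = (5 + s) + 6 = 11 + s)
((j + 3)*(18 + (-2 - 1)*(-5)) + 27)*(n(-1, 4) - 21) = ((13/3 + 3)*(18 + (-2 - 1)*(-5)) + 27)*((11 + 4) - 21) = (22*(18 - 3*(-5))/3 + 27)*(15 - 21) = (22*(18 + 15)/3 + 27)*(-6) = ((22/3)*33 + 27)*(-6) = (242 + 27)*(-6) = 269*(-6) = -1614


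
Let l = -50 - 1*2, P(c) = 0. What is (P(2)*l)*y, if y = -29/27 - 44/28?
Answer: 0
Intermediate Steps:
y = -500/189 (y = -29*1/27 - 44*1/28 = -29/27 - 11/7 = -500/189 ≈ -2.6455)
l = -52 (l = -50 - 2 = -52)
(P(2)*l)*y = (0*(-52))*(-500/189) = 0*(-500/189) = 0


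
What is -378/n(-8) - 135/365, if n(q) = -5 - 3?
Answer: 13689/292 ≈ 46.880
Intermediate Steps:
n(q) = -8
-378/n(-8) - 135/365 = -378/(-8) - 135/365 = -378*(-⅛) - 135*1/365 = 189/4 - 27/73 = 13689/292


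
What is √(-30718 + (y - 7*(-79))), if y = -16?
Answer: I*√30181 ≈ 173.73*I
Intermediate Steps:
√(-30718 + (y - 7*(-79))) = √(-30718 + (-16 - 7*(-79))) = √(-30718 + (-16 + 553)) = √(-30718 + 537) = √(-30181) = I*√30181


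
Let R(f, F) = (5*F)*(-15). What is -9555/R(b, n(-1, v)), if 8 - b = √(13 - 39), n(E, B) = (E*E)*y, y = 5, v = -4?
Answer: 637/25 ≈ 25.480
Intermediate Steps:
n(E, B) = 5*E² (n(E, B) = (E*E)*5 = E²*5 = 5*E²)
b = 8 - I*√26 (b = 8 - √(13 - 39) = 8 - √(-26) = 8 - I*√26 ≈ 8.0 - 5.099*I)
R(f, F) = -75*F
-9555/R(b, n(-1, v)) = -9555/((-375*(-1)²)) = -9555/((-375)) = -9555/((-75*5)) = -9555/(-375) = -9555*(-1/375) = 637/25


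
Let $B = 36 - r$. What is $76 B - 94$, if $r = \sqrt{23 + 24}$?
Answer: $2642 - 76 \sqrt{47} \approx 2121.0$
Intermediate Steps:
$r = \sqrt{47} \approx 6.8557$
$B = 36 - \sqrt{47} \approx 29.144$
$76 B - 94 = 76 \left(36 - \sqrt{47}\right) - 94 = \left(2736 - 76 \sqrt{47}\right) - 94 = 2642 - 76 \sqrt{47}$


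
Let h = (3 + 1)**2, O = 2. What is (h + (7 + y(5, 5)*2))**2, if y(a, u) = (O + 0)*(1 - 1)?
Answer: 529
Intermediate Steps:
y(a, u) = 0 (y(a, u) = (2 + 0)*(1 - 1) = 2*0 = 0)
h = 16 (h = 4**2 = 16)
(h + (7 + y(5, 5)*2))**2 = (16 + (7 + 0*2))**2 = (16 + (7 + 0))**2 = (16 + 7)**2 = 23**2 = 529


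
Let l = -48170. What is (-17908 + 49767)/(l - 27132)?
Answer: -31859/75302 ≈ -0.42308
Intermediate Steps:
(-17908 + 49767)/(l - 27132) = (-17908 + 49767)/(-48170 - 27132) = 31859/(-75302) = 31859*(-1/75302) = -31859/75302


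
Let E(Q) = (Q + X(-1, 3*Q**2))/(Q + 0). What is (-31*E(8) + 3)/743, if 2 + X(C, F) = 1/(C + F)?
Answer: -30973/1135304 ≈ -0.027282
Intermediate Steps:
X(C, F) = -2 + 1/(C + F)
E(Q) = (Q + (3 - 6*Q**2)/(-1 + 3*Q**2))/Q (E(Q) = (Q + (1 - 2*(-1) - 6*Q**2)/(-1 + 3*Q**2))/(Q + 0) = (Q + (1 + 2 - 6*Q**2)/(-1 + 3*Q**2))/Q = (Q + (3 - 6*Q**2)/(-1 + 3*Q**2))/Q)
(-31*E(8) + 3)/743 = (-31*(3 - 1*8 - 6*8**2 + 3*8**3)/(-1*8 + 3*8**3) + 3)/743 = (-31*(3 - 8 - 6*64 + 3*512)/(-8 + 3*512) + 3)*(1/743) = (-31*(3 - 8 - 384 + 1536)/(-8 + 1536) + 3)*(1/743) = (-31*1147/1528 + 3)*(1/743) = (-35557/1528 + 3)*(1/743) = -30973/1528*1/743 = -30973/1135304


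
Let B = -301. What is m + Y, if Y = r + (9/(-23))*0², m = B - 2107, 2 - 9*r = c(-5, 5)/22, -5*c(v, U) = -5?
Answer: -476741/198 ≈ -2407.8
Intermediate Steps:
c(v, U) = 1 (c(v, U) = -⅕*(-5) = 1)
r = 43/198 (r = 2/9 - 1/(9*22) = 2/9 - ⅑*1/22 = 2/9 - 1/198 = 43/198 ≈ 0.21717)
m = -2408 (m = -301 - 2107 = -2408)
Y = 43/198 (Y = 43/198 + (9/(-23))*0² = 43/198 + (9*(-1/23))*0 = 43/198 - 9/23*0 = 43/198 + 0 = 43/198 ≈ 0.21717)
m + Y = -2408 + 43/198 = -476741/198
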